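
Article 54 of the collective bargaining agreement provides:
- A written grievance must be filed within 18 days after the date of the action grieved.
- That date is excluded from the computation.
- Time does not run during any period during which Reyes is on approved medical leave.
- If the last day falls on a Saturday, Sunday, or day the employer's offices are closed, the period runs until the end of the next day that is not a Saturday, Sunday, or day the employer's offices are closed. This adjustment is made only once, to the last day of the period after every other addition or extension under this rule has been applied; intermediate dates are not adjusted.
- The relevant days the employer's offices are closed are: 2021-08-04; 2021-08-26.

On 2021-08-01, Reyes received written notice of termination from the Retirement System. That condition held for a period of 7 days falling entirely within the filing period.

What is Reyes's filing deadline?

18 days after 2021-08-01 is August 19, 2021.
Tolling adds 7 days: August 19, 2021 + 7 days = August 26, 2021.
August 26, 2021 is a listed holiday. The next qualifying day is August 27, 2021.

August 27, 2021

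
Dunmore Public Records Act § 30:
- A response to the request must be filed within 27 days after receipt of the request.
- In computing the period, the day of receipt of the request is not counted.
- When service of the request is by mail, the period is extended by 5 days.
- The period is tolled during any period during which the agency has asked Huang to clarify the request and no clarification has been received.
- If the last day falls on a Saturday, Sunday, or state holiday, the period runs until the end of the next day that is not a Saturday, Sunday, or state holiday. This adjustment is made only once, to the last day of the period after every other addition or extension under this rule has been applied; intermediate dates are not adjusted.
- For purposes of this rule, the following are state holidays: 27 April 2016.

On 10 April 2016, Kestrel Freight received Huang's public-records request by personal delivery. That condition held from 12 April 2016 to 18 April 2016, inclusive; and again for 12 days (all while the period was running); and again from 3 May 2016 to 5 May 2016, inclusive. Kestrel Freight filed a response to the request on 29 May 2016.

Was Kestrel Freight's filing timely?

27 days after 10 April 2016 is May 7, 2016.
Service was not by mail, so no mail extension applies.
From April 12, 2016 through April 18, 2016 inclusive is 7 days; tolling adds 7 days: May 7, 2016 + 7 days = May 14, 2016.
Tolling adds 12 days: May 14, 2016 + 12 days = May 26, 2016.
From May 3, 2016 through May 5, 2016 inclusive is 3 days; tolling adds 3 days: May 26, 2016 + 3 days = May 29, 2016.
May 29, 2016 is Sunday. The next qualifying day is May 30, 2016.
The deadline is May 30, 2016; the filing on May 29, 2016 is on or before that date.

Yes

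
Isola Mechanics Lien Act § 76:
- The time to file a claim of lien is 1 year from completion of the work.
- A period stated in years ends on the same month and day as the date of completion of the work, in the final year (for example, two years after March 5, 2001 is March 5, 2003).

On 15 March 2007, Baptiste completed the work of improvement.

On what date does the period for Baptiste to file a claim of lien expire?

1 year after 15 March 2007 is March 15, 2008.

March 15, 2008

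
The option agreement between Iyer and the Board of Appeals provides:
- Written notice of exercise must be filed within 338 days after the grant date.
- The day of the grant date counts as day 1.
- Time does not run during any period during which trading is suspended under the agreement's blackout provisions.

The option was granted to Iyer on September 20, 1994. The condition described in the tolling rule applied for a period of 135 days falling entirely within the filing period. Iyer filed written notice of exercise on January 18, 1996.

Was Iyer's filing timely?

Counting September 20, 1994 as day 1, day 338 is August 23, 1995.
Tolling adds 135 days: August 23, 1995 + 135 days = January 5, 1996.
The deadline is January 5, 1996; the filing on January 18, 1996 is after that date.

No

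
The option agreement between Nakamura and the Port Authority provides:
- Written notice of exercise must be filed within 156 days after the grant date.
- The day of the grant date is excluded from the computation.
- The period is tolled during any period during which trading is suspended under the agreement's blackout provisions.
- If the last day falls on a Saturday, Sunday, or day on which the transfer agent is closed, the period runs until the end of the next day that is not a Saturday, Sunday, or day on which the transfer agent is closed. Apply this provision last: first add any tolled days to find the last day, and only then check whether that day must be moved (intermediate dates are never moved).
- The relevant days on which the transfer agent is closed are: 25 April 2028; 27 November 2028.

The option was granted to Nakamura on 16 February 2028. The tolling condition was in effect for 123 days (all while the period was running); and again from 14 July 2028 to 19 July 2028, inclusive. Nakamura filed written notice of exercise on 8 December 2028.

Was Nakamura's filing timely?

No

156 days after 16 February 2028 is July 21, 2028.
Tolling adds 123 days: July 21, 2028 + 123 days = November 21, 2028.
From July 14, 2028 through July 19, 2028 inclusive is 6 days; tolling adds 6 days: November 21, 2028 + 6 days = November 27, 2028.
November 27, 2028 is a listed holiday. The next qualifying day is November 28, 2028.
The deadline is November 28, 2028; the filing on December 8, 2028 is after that date.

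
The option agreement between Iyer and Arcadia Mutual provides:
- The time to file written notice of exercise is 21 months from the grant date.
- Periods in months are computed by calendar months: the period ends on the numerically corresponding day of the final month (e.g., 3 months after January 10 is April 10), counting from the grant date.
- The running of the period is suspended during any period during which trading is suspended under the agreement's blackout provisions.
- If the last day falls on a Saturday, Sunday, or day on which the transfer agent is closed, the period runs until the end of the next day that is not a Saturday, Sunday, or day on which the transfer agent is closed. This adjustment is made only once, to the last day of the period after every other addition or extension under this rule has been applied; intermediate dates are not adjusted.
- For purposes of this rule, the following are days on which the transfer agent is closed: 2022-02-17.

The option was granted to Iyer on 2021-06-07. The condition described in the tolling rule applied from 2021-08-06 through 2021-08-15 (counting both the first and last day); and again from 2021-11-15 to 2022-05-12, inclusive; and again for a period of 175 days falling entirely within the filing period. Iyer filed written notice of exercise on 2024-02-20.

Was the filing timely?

Yes

21 months after 2021-06-07 is March 7, 2023.
From August 6, 2021 through August 15, 2021 inclusive is 10 days; tolling adds 10 days: March 7, 2023 + 10 days = March 17, 2023.
From November 15, 2021 through May 12, 2022 inclusive is 179 days; tolling adds 179 days: March 17, 2023 + 179 days = September 12, 2023.
Tolling adds 175 days: September 12, 2023 + 175 days = March 5, 2024.
March 5, 2024 is a Tuesday and not a day on which the transfer agent is closed, so no extension applies.
The deadline is March 5, 2024; the filing on February 20, 2024 is on or before that date.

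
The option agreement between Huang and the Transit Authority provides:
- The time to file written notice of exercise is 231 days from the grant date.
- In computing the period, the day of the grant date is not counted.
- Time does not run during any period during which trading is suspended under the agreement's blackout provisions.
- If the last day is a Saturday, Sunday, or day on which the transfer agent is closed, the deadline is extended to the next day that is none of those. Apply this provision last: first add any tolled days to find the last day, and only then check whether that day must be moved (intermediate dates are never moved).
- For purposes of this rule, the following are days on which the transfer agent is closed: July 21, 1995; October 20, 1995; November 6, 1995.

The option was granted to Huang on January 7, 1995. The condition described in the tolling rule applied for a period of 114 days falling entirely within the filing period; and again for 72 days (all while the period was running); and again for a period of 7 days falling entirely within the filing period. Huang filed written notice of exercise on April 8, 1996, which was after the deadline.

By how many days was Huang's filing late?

33 days

231 days after January 7, 1995 is August 26, 1995.
Tolling adds 114 days: August 26, 1995 + 114 days = December 18, 1995.
Tolling adds 72 days: December 18, 1995 + 72 days = February 28, 1996.
Tolling adds 7 days: February 28, 1996 + 7 days = March 6, 1996.
March 6, 1996 is a Wednesday and not a day on which the transfer agent is closed, so no extension applies.
The deadline is March 6, 1996; from March 6, 1996 to April 8, 1996 is 33 days.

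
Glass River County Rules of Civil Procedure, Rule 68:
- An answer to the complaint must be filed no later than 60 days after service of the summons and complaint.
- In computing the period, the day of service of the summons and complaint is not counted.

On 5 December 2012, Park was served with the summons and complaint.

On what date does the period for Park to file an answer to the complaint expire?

February 3, 2013

60 days after 5 December 2012 is February 3, 2013.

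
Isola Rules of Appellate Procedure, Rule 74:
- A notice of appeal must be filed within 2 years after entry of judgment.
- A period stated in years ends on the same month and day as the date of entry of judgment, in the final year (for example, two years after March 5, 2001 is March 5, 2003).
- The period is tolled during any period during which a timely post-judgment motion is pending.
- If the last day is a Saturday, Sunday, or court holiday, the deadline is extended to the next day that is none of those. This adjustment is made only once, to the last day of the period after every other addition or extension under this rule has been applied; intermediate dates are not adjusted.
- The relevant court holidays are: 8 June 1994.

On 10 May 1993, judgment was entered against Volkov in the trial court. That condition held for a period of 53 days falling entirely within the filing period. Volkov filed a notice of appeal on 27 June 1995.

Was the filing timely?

Yes

2 years after 10 May 1993 is May 10, 1995.
Tolling adds 53 days: May 10, 1995 + 53 days = July 2, 1995.
July 2, 1995 is Sunday. The next qualifying day is July 3, 1995.
The deadline is July 3, 1995; the filing on June 27, 1995 is on or before that date.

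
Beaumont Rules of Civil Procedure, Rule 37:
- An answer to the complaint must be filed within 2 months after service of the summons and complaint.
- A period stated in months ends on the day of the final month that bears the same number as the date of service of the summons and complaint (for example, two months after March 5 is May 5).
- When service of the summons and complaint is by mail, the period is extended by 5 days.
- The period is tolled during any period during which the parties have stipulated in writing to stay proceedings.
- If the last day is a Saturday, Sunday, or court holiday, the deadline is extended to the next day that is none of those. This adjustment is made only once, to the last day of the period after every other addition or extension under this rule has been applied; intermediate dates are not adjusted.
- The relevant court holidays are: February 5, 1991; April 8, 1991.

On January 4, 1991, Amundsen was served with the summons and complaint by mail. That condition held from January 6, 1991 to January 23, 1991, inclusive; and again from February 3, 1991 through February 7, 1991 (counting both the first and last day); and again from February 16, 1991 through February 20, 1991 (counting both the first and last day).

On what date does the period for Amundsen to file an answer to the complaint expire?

2 months after January 4, 1991 is March 4, 1991.
Service was by mail, adding 5 days: March 4, 1991 + 5 days = March 9, 1991.
From January 6, 1991 through January 23, 1991 inclusive is 18 days; tolling adds 18 days: March 9, 1991 + 18 days = March 27, 1991.
From February 3, 1991 through February 7, 1991 inclusive is 5 days; tolling adds 5 days: March 27, 1991 + 5 days = April 1, 1991.
From February 16, 1991 through February 20, 1991 inclusive is 5 days; tolling adds 5 days: April 1, 1991 + 5 days = April 6, 1991.
April 6, 1991 is Saturday; April 7, 1991 is Sunday; April 8, 1991 is a listed holiday. The next qualifying day is April 9, 1991.

April 9, 1991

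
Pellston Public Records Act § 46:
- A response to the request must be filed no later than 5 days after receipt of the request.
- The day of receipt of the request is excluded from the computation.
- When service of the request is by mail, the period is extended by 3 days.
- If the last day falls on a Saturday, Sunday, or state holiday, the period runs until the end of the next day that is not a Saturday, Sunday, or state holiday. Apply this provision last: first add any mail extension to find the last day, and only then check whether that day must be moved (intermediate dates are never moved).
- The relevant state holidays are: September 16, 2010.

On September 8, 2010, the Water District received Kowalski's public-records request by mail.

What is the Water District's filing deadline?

September 17, 2010

5 days after September 8, 2010 is September 13, 2010.
Service was by mail, adding 3 days: September 13, 2010 + 3 days = September 16, 2010.
September 16, 2010 is a listed holiday. The next qualifying day is September 17, 2010.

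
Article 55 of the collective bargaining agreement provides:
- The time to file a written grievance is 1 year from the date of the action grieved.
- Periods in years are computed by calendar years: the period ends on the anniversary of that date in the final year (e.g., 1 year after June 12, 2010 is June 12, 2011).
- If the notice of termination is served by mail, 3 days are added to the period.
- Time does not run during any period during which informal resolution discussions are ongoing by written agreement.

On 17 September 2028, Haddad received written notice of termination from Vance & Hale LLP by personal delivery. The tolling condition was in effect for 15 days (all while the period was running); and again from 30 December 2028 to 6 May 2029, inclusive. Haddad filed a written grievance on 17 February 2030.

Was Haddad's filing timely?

No

1 year after 17 September 2028 is September 17, 2029.
Service was not by mail, so no mail extension applies.
Tolling adds 15 days: September 17, 2029 + 15 days = October 2, 2029.
From December 30, 2028 through May 6, 2029 inclusive is 128 days; tolling adds 128 days: October 2, 2029 + 128 days = February 7, 2030.
The deadline is February 7, 2030; the filing on February 17, 2030 is after that date.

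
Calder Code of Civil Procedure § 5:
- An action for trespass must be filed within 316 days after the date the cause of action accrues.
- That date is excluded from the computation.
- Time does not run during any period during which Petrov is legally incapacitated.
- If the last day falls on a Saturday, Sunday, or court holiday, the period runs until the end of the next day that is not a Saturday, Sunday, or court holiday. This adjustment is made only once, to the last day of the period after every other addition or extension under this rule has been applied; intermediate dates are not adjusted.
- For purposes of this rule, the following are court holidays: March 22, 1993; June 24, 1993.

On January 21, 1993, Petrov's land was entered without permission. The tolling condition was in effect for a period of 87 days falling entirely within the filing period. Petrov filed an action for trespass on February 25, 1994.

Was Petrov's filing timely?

Yes

316 days after January 21, 1993 is December 3, 1993.
Tolling adds 87 days: December 3, 1993 + 87 days = February 28, 1994.
February 28, 1994 is a Monday and not a court holiday, so no extension applies.
The deadline is February 28, 1994; the filing on February 25, 1994 is on or before that date.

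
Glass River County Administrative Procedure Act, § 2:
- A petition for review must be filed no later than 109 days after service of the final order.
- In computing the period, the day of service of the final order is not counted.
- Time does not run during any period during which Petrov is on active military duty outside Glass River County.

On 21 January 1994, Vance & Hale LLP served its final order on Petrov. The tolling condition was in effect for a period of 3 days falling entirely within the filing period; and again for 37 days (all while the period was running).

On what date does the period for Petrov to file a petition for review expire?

109 days after 21 January 1994 is May 10, 1994.
Tolling adds 3 days: May 10, 1994 + 3 days = May 13, 1994.
Tolling adds 37 days: May 13, 1994 + 37 days = June 19, 1994.

June 19, 1994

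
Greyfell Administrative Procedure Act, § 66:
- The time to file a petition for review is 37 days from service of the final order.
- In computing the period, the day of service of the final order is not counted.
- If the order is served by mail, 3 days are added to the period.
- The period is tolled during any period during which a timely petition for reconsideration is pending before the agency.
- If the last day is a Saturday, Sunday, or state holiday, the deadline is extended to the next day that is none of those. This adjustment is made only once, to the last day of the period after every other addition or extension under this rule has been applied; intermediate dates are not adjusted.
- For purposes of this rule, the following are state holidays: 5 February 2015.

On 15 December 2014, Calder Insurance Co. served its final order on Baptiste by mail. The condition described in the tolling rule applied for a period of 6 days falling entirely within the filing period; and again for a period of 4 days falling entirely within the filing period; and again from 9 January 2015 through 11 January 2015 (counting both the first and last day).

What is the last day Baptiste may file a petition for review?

February 6, 2015

37 days after 15 December 2014 is January 21, 2015.
Service was by mail, adding 3 days: January 21, 2015 + 3 days = January 24, 2015.
Tolling adds 6 days: January 24, 2015 + 6 days = January 30, 2015.
Tolling adds 4 days: January 30, 2015 + 4 days = February 3, 2015.
From January 9, 2015 through January 11, 2015 inclusive is 3 days; tolling adds 3 days: February 3, 2015 + 3 days = February 6, 2015.
February 6, 2015 is a Friday and not a state holiday, so no extension applies.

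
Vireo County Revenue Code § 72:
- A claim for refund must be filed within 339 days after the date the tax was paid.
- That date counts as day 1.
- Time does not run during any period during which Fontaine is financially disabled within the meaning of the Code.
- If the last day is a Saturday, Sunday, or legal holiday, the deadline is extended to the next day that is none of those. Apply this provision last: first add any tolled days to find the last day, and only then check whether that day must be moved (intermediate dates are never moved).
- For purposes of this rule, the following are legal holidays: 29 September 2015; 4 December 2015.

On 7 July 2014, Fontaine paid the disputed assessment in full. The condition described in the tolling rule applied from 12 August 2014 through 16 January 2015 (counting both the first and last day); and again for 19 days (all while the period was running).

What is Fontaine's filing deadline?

Counting 7 July 2014 as day 1, day 339 is June 10, 2015.
From August 12, 2014 through January 16, 2015 inclusive is 158 days; tolling adds 158 days: June 10, 2015 + 158 days = November 15, 2015.
Tolling adds 19 days: November 15, 2015 + 19 days = December 4, 2015.
December 4, 2015 is a listed holiday; December 5, 2015 is Saturday; December 6, 2015 is Sunday. The next qualifying day is December 7, 2015.

December 7, 2015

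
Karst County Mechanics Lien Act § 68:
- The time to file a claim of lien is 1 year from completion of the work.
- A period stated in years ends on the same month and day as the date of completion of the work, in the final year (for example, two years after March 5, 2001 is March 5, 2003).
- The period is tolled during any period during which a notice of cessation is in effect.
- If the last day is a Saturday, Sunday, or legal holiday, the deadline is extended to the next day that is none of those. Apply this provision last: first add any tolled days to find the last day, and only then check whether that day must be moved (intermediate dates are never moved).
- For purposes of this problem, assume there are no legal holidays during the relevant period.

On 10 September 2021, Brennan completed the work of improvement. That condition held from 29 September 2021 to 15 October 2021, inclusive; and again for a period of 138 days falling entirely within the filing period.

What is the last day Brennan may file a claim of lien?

February 13, 2023

1 year after 10 September 2021 is September 10, 2022.
From September 29, 2021 through October 15, 2021 inclusive is 17 days; tolling adds 17 days: September 10, 2022 + 17 days = September 27, 2022.
Tolling adds 138 days: September 27, 2022 + 138 days = February 12, 2023.
February 12, 2023 is Sunday. The next qualifying day is February 13, 2023.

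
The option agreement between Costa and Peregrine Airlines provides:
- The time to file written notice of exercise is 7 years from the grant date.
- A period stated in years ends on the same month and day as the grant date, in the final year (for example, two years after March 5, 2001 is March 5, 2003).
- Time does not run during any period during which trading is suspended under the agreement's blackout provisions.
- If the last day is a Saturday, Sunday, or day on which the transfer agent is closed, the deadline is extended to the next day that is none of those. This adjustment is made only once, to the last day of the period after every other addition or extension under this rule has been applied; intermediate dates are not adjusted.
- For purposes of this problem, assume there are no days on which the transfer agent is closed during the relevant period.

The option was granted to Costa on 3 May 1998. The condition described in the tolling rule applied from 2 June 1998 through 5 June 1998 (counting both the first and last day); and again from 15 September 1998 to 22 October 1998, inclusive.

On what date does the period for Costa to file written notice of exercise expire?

7 years after 3 May 1998 is May 3, 2005.
From June 2, 1998 through June 5, 1998 inclusive is 4 days; tolling adds 4 days: May 3, 2005 + 4 days = May 7, 2005.
From September 15, 1998 through October 22, 1998 inclusive is 38 days; tolling adds 38 days: May 7, 2005 + 38 days = June 14, 2005.
June 14, 2005 is a Tuesday and not a day on which the transfer agent is closed, so no extension applies.

June 14, 2005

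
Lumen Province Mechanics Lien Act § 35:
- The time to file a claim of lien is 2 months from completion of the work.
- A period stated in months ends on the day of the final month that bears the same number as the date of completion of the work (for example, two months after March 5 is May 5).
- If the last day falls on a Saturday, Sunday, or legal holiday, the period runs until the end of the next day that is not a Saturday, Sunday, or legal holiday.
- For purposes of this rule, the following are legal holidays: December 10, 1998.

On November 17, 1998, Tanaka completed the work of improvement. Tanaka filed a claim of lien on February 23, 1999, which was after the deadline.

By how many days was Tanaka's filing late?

36 days

2 months after November 17, 1998 is January 17, 1999.
January 17, 1999 is Sunday. The next qualifying day is January 18, 1999.
The deadline is January 18, 1999; from January 18, 1999 to February 23, 1999 is 36 days.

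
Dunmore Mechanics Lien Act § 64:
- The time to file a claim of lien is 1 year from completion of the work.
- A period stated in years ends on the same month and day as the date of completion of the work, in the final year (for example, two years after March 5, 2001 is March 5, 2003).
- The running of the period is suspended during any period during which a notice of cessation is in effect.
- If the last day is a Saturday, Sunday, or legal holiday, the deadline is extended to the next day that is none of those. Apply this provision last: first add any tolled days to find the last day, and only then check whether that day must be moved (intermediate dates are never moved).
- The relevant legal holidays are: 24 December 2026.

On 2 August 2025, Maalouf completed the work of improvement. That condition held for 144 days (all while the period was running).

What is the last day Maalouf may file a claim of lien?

December 25, 2026

1 year after 2 August 2025 is August 2, 2026.
Tolling adds 144 days: August 2, 2026 + 144 days = December 24, 2026.
December 24, 2026 is a listed holiday. The next qualifying day is December 25, 2026.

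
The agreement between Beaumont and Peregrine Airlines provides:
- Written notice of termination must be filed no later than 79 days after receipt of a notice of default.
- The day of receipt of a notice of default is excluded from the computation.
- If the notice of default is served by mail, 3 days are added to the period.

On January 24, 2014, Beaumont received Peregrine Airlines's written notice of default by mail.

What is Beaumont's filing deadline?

79 days after January 24, 2014 is April 13, 2014.
Service was by mail, adding 3 days: April 13, 2014 + 3 days = April 16, 2014.

April 16, 2014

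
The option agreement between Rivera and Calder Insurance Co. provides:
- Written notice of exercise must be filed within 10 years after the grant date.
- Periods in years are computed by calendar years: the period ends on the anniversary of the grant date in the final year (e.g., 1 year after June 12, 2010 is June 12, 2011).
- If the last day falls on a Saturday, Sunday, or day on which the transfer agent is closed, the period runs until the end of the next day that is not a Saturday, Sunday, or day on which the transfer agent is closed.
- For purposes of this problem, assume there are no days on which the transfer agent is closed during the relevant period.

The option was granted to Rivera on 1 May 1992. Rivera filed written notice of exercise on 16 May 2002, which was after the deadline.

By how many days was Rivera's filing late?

15 days

10 years after 1 May 1992 is May 1, 2002.
May 1, 2002 is a Wednesday and not a day on which the transfer agent is closed, so no extension applies.
The deadline is May 1, 2002; from May 1, 2002 to May 16, 2002 is 15 days.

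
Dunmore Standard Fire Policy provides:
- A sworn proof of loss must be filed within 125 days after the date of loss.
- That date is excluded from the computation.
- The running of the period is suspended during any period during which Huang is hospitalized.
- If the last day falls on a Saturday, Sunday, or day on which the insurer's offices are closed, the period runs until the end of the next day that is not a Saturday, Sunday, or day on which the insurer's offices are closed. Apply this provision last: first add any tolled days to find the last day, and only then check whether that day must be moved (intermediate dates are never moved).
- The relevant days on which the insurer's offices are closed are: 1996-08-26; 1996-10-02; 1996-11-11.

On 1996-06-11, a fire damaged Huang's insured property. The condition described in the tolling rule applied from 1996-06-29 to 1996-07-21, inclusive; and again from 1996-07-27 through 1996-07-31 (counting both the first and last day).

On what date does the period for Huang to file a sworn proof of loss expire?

November 12, 1996

125 days after 1996-06-11 is October 14, 1996.
From June 29, 1996 through July 21, 1996 inclusive is 23 days; tolling adds 23 days: October 14, 1996 + 23 days = November 6, 1996.
From July 27, 1996 through July 31, 1996 inclusive is 5 days; tolling adds 5 days: November 6, 1996 + 5 days = November 11, 1996.
November 11, 1996 is a listed holiday. The next qualifying day is November 12, 1996.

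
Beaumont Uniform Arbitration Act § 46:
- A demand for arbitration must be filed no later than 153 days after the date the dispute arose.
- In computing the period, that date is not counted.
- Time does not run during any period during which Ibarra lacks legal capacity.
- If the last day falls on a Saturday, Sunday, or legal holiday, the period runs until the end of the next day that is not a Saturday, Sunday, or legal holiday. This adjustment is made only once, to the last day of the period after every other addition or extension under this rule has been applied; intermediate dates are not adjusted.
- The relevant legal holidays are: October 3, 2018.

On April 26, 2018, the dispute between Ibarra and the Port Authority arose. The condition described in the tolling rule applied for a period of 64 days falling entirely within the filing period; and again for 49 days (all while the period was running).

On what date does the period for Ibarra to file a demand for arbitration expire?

January 17, 2019

153 days after April 26, 2018 is September 26, 2018.
Tolling adds 64 days: September 26, 2018 + 64 days = November 29, 2018.
Tolling adds 49 days: November 29, 2018 + 49 days = January 17, 2019.
January 17, 2019 is a Thursday and not a legal holiday, so no extension applies.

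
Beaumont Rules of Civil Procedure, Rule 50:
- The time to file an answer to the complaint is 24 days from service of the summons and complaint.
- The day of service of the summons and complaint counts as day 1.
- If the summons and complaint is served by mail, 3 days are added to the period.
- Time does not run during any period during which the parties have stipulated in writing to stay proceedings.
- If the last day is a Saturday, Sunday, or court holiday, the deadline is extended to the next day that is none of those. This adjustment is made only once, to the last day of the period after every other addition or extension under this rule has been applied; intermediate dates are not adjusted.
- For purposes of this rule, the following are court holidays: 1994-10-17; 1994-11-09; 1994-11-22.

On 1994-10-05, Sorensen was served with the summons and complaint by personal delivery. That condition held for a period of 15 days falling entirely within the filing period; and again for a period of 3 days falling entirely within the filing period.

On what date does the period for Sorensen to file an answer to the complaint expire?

Counting 1994-10-05 as day 1, day 24 is October 28, 1994.
Service was not by mail, so no mail extension applies.
Tolling adds 15 days: October 28, 1994 + 15 days = November 12, 1994.
Tolling adds 3 days: November 12, 1994 + 3 days = November 15, 1994.
November 15, 1994 is a Tuesday and not a court holiday, so no extension applies.

November 15, 1994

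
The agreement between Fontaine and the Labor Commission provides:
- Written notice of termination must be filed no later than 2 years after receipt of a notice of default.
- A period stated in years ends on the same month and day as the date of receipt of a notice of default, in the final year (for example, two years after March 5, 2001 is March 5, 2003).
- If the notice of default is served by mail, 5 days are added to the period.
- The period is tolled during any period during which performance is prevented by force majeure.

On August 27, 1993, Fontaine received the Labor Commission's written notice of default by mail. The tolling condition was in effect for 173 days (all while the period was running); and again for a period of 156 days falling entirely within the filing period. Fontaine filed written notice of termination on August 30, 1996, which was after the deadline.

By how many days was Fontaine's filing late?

2 years after August 27, 1993 is August 27, 1995.
Service was by mail, adding 5 days: August 27, 1995 + 5 days = September 1, 1995.
Tolling adds 173 days: September 1, 1995 + 173 days = February 21, 1996.
Tolling adds 156 days: February 21, 1996 + 156 days = July 26, 1996.
The deadline is July 26, 1996; from July 26, 1996 to August 30, 1996 is 35 days.

35 days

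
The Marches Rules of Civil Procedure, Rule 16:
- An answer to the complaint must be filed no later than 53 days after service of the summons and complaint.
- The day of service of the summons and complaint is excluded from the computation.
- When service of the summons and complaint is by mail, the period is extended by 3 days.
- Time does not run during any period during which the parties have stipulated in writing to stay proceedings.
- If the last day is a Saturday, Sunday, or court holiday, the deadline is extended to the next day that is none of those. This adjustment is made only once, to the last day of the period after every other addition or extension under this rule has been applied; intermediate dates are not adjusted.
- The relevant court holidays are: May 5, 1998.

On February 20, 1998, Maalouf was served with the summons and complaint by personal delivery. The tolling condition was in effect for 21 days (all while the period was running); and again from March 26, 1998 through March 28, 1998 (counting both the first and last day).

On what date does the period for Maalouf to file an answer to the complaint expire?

53 days after February 20, 1998 is April 14, 1998.
Service was not by mail, so no mail extension applies.
Tolling adds 21 days: April 14, 1998 + 21 days = May 5, 1998.
From March 26, 1998 through March 28, 1998 inclusive is 3 days; tolling adds 3 days: May 5, 1998 + 3 days = May 8, 1998.
May 8, 1998 is a Friday and not a court holiday, so no extension applies.

May 8, 1998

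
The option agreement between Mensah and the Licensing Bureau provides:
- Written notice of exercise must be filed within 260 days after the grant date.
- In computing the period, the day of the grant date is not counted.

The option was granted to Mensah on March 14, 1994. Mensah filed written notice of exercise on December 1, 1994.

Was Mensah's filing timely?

No

260 days after March 14, 1994 is November 29, 1994.
The deadline is November 29, 1994; the filing on December 1, 1994 is after that date.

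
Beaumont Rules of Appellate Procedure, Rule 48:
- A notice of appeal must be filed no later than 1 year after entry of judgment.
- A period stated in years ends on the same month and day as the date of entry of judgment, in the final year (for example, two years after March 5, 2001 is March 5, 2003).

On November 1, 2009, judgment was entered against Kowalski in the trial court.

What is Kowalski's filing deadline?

November 1, 2010

1 year after November 1, 2009 is November 1, 2010.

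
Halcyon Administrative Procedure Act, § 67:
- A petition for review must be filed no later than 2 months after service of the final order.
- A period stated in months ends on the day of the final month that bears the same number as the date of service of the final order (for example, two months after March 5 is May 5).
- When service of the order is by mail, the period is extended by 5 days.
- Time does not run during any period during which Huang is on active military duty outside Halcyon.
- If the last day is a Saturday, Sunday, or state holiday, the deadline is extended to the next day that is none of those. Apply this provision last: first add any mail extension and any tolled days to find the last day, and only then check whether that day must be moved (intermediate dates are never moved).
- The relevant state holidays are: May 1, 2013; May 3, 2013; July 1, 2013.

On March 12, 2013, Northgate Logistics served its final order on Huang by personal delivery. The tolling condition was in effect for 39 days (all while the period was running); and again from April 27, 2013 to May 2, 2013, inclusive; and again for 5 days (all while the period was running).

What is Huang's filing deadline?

2 months after March 12, 2013 is May 12, 2013.
Service was not by mail, so no mail extension applies.
Tolling adds 39 days: May 12, 2013 + 39 days = June 20, 2013.
From April 27, 2013 through May 2, 2013 inclusive is 6 days; tolling adds 6 days: June 20, 2013 + 6 days = June 26, 2013.
Tolling adds 5 days: June 26, 2013 + 5 days = July 1, 2013.
July 1, 2013 is a listed holiday. The next qualifying day is July 2, 2013.

July 2, 2013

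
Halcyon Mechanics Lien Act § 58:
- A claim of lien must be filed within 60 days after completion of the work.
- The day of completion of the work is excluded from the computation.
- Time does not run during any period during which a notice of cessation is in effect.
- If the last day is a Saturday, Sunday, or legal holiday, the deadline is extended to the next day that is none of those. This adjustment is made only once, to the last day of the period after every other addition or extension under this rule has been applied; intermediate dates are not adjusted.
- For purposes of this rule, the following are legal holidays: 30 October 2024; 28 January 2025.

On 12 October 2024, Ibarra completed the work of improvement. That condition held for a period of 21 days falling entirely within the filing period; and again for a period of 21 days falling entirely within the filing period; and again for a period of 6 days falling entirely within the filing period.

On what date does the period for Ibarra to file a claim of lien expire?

60 days after 12 October 2024 is December 11, 2024.
Tolling adds 21 days: December 11, 2024 + 21 days = January 1, 2025.
Tolling adds 21 days: January 1, 2025 + 21 days = January 22, 2025.
Tolling adds 6 days: January 22, 2025 + 6 days = January 28, 2025.
January 28, 2025 is a listed holiday. The next qualifying day is January 29, 2025.

January 29, 2025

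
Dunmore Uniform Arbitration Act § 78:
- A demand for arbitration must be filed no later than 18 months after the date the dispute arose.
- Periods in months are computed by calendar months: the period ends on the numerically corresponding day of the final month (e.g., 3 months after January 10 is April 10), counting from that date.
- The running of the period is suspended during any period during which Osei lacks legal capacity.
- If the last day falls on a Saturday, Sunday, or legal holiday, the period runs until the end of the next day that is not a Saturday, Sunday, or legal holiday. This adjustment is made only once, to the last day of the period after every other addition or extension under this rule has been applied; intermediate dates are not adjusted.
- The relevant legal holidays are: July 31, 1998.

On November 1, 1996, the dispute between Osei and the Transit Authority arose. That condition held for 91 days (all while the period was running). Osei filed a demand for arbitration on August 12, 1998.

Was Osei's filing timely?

18 months after November 1, 1996 is May 1, 1998.
Tolling adds 91 days: May 1, 1998 + 91 days = July 31, 1998.
July 31, 1998 is a listed holiday; August 1, 1998 is Saturday; August 2, 1998 is Sunday. The next qualifying day is August 3, 1998.
The deadline is August 3, 1998; the filing on August 12, 1998 is after that date.

No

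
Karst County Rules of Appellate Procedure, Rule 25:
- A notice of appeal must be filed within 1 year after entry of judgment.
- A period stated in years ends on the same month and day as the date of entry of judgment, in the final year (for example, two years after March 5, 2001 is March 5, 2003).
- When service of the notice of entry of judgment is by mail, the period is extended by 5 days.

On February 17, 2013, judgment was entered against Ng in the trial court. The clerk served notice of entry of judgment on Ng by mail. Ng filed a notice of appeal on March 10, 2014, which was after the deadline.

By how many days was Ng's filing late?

16 days

1 year after February 17, 2013 is February 17, 2014.
Service was by mail, adding 5 days: February 17, 2014 + 5 days = February 22, 2014.
The deadline is February 22, 2014; from February 22, 2014 to March 10, 2014 is 16 days.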